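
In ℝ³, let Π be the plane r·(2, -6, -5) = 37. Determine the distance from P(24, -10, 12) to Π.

11√65/65

Normal vector n = (2, -6, -5), and n·(24, -10, 12) - 37 = 11.
|n| = √(4 + 36 + 25) = √65, so the distance is |11|/√65 = 11√65/65.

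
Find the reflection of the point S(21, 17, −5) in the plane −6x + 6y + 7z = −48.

n = (−6, 6, 7), |n|² = 121, n·S − (-48) = -11, so t = -11/121 = -1/11.
Foot F = S − (-1/11)·n = (225/11, 193/11, −48/11); the reflection is 2F − S = (219/11, 199/11, −41/11).

(219/11, 199/11, -41/11)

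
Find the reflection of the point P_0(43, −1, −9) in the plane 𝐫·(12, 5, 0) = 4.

(-29, -31, -9)

n = (12, 5, 0), |n|² = 169, n·P_0 − 4 = 507, so t = 507/169 = 3.
Foot F = P_0 − 3·n = (7, −16, −9); the reflection is 2F − P_0 = (−29, −31, −9).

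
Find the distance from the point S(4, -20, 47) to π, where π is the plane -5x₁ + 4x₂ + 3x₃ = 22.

19/(5√2)

Normal vector n = (-5, 4, 3), and n·(4, -20, 47) - 22 = 19.
|n| = √(25 + 16 + 9) = 5√2, so the distance is |19|/(5√2) = 19√2/10.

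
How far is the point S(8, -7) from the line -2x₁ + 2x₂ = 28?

d = |(-2)·8 + 2·(-7) − 28| / √(4 + 4) = |-58|/(2√2) = 29√2/2.

29/√2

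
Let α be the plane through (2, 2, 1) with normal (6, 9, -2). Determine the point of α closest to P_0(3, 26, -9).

The perpendicular from P_0 has direction n = (6, 9, -2): r = (3, 26, -9) + λ(6, 9, -2).
Substitute into the plane: n·(P_0 + λn) = 28 gives 270 + 121λ = 28, so λ = -2.
Foot = (3, 26, -9) + (-2)·(6, 9, -2) = (-9, 8, -5).

(-9, 8, -5)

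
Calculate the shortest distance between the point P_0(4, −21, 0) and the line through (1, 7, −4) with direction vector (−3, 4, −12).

Direction vector d = (−3, 4, −12).
AP = (3, −28, 4); AP·d = -169, |AP|² = 809, |d|² = 169.
distance² = |AP|² − (AP·d)²/|d|² = 809 − 28561/169 = 640, so the distance is 8√10.

8√10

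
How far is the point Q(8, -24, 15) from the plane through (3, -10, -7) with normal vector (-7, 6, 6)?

The plane has equation n·(r − (3, -10, -7)) = 0, i.e. n·r = -123.
Then n·(8, -24, 15) - (-123) = 13.
|n| = √(49 + 36 + 36) = 11, so the distance is |13|/11 = 13/11.

13/11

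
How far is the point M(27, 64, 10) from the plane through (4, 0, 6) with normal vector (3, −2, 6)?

The plane has equation n·(r − (4, 0, 6)) = 0, i.e. n·r = 48.
d = |3·27 + (-2)·64 + 6·10 − 48| / √(9 + 4 + 36) = |-35| / 7 = 5.

5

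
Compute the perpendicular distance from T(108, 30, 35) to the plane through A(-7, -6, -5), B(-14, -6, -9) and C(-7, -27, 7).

AB = (-7, 0, -4) and AC = (0, -21, 12), so a normal is n = AB × AC = (-84, 84, 147).
Then n·(108, 30, 35) - (-651) = -756.
|n| = √(7056 + 7056 + 21609) = 189, so the distance is |-756|/189 = 4.

4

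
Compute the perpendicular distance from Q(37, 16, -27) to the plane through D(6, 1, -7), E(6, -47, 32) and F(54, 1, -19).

DE = (0, -48, 39) and DF = (48, 0, -12), so a normal is n = DE × DF = (576, 1872, 2304).
d = |576·37 + 1872·16 + 2304·(-27) − (-10800)| / √(331776 + 3504384 + 5308416) = |-144| / 3024 = 1/21.

1/21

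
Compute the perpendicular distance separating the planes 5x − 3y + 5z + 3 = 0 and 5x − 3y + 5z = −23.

With common normal n = (5, −3, 5) (|n| = √59), the distance is |(-3) − (-23)|/|n| = 20/√59 = 20√59/59.

20√59/59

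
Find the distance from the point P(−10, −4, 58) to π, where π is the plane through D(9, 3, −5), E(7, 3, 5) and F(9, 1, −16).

DE = (−2, 0, 10) and DF = (0, −2, −11), so a normal is n = DE × DF = (20, −22, 4).
n = (20, −22, 4); n·P − 94 = 26; |n| = 30; distance = 26/30 = 13/15.

13/15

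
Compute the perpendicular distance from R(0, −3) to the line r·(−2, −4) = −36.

24√5/5

The normal to the line is n = (−2, −4) with |n| = 2√5.
|n·R − (-36)| = |12 − (-36)| = 48, so the distance is 48/(2√5) = 24/√5.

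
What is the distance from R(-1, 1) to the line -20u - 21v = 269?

270/29

The normal to the line is n = (-20, -21) with |n| = 29.
|n·R − 269| = |-1 − 269| = 270, so the distance is 270/29.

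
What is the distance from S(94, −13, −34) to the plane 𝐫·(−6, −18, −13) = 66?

d = |(-6)·94 + (-18)·(-13) + (-13)·(-34) − 66| / √(36 + 324 + 169) = |46| / 23 = 2.

2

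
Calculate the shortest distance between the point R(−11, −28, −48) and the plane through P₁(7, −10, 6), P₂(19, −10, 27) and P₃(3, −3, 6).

2

P₁P₂ = (12, 0, 21) and P₁P₃ = (−4, 7, 0), so a normal is n = P₁P₂ × P₁P₃ = (−147, −84, 84).
n = (−147, −84, 84); n·P − 315 = -378; |n| = 189; distance = 378/189 = 2.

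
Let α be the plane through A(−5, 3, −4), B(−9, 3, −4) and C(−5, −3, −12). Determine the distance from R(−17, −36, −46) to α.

AB = (−4, 0, 0) and AC = (0, −6, −8), so a normal is n = AB × AC = (0, −32, 24).
Then n·(−17, −36, −46) − (−192) = 240.
|n| = √(0 + 1024 + 576) = 40, so the distance is |240|/40 = 6.

6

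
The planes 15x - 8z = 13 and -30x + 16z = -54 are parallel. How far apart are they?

Divide the second equation by -2 to match normals: 15x - 8z = 27.
With common normal n = (15, 0, -8) (|n| = 17), the distance is |13 − 27|/|n| = 14/17.

14/17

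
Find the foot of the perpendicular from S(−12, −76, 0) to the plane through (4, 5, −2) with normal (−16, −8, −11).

n = (−16, −8, −11), |n|² = 441, and n·S − (-82) = 882.
t = 882/441 = 2, so the foot is S − t·n = (−12, −76, 0) − 2·(−16, −8, −11) = (20, −60, 22).

(20, -60, 22)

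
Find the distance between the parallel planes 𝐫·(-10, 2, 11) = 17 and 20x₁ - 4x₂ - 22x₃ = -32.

Divide the second equation by -2 to match normals: -10x₁ + 2x₂ + 11x₃ = 16.
With common normal n = (-10, 2, 11) (|n| = 15), the distance is |17 − 16|/|n| = 1/15.

1/15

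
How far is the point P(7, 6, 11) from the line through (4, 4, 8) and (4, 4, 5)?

A direction vector is d = (0, 0, -3).
AP = (3, 2, 3); AP·d = -9, |AP|² = 22, |d|² = 9.
distance² = |AP|² − (AP·d)²/|d|² = 22 − 81/9 = 13, so the distance is √13.

√13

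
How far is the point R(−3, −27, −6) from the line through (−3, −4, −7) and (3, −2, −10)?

√481

A direction vector is d = (6, 2, −3).
AP = (0, −23, 1), and AP × d = (67, 6, 138).
|AP × d|² = 23569 and |d|² = 49, so the distance is √(23569/49) = √481.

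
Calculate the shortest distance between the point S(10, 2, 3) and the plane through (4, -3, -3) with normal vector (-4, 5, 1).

7/√42

The plane has equation n·(r − (4, -3, -3)) = 0, i.e. n·r = -34.
Then n·(10, 2, 3) - (-34) = 7.
|n| = √(16 + 25 + 1) = √42, so the distance is |7|/√42 = 7/√42.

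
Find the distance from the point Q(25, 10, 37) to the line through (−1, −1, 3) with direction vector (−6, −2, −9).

√17

Direction vector d = (−6, −2, −9).
AP = (26, 11, 34); AP·d = -484, |AP|² = 1953, |d|² = 121.
distance² = |AP|² − (AP·d)²/|d|² = 1953 − 234256/121 = 17, so the distance is √17.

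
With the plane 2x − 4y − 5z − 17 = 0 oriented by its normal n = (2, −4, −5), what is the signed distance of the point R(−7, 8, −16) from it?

17/(3√5)

n·R − 17 = 17.
|n| = 3√5, so the signed distance is 17/(3√5).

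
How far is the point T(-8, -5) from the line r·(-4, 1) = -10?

The normal to the line is n = (-4, 1) with |n| = √17.
|n·T − (-10)| = |27 − (-10)| = 37, so the distance is 37/√17 = 37√17/17.

37/√17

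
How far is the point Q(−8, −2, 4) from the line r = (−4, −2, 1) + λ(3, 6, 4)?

Direction vector d = (3, 6, 4).
AP = (−4, 0, 3); AP·d = 0, |AP|² = 25, |d|² = 61.
distance² = |AP|² − (AP·d)²/|d|² = 25 − 0/61 = 25, so the distance is 5.

5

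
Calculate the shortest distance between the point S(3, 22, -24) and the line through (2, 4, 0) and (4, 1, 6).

A direction vector is d = (2, -3, 6).
AP = (1, 18, -24), and AP × d = (36, -54, -39).
|AP × d|² = 5733 and |d|² = 49, so the distance is √(5733/49) = √117 = 3√13.

3√13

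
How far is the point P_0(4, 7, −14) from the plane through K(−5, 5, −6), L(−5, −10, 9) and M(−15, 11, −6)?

KL = (0, −15, 15) and KM = (−10, 6, 0), so a normal is n = KL × KM = (−90, −150, −150).
Then n·(4, 7, −14) − 600 = 90.
|n| = √(8100 + 22500 + 22500) = 30√59, so the distance is |90|/(30√59) = 3√59/59.

3/√59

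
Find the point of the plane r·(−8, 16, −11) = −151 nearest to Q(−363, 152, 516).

The perpendicular from Q has direction n = (−8, 16, −11): r = (−363, 152, 516) + t(−8, 16, −11).
Substitute into the plane: n·(Q + tn) = -151 gives -340 + 441t = -151, so t = 3/7.
Foot = (−363, 152, 516) + (3/7)·(−8, 16, −11) = (−2565/7, 1112/7, 3579/7).

(-2565/7, 1112/7, 3579/7)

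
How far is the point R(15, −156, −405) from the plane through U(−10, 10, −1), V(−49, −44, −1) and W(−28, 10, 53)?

8

UV = (−39, −54, 0) and UW = (−18, 0, 54), so a normal is n = UV × UW = (−2916, 2106, −972).
Then n·(15, −156, −405) − 51192 = −29808.
|n| = √(8503056 + 4435236 + 944784) = 3726, so the distance is |-29808|/3726 = 8.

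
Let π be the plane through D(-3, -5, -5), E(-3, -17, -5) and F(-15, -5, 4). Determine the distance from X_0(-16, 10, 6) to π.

1

DE = (0, -12, 0) and DF = (-12, 0, 9), so a normal is n = DE × DF = (-108, 0, -144).
d = |(-108)·(-16) + (-144)·6 − 1044| / √(11664 + 0 + 20736) = |-180| / 180 = 1.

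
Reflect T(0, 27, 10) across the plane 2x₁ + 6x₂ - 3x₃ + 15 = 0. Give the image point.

(-12, -9, 28)

With n = (2, 6, -3), the signed offset is (n·T − (-15))/|n|² = 147/49 = 3.
T' = T − 2t·n = (0, 27, 10) − 6·(2, 6, -3) = (-12, -9, 28).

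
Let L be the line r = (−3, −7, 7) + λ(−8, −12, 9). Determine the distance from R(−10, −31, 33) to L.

Direction vector d = (−8, −12, 9).
AP = (−7, −24, 26), and AP × d = (96, −145, −108).
|AP × d|² = 41905 and |d|² = 289, so the distance is √(41905/289) = √145.

√145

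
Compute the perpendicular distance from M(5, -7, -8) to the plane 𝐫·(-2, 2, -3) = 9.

Normal vector n = (-2, 2, -3), and n·(5, -7, -8) - 9 = -9.
|n| = √(4 + 4 + 9) = √17, so the distance is |-9|/√17 = 9/√17.

9√17/17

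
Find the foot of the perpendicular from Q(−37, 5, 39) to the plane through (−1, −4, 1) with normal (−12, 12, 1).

The perpendicular from Q has direction n = (−12, 12, 1): r = (−37, 5, 39) + μ(−12, 12, 1).
Substitute into the plane: n·(Q + μn) = -35 gives 543 + 289μ = -35, so μ = -2.
Foot = (−37, 5, 39) + (-2)·(−12, 12, 1) = (−13, −19, 37).

(-13, -19, 37)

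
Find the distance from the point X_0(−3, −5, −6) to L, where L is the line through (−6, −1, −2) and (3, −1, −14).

4

A direction vector is d = (9, 0, −12).
AP = (3, −4, −4), and AP × d = (48, 0, 36).
|AP × d|² = 3600 and |d|² = 225, so the distance is √(3600/225) = √16 = 4.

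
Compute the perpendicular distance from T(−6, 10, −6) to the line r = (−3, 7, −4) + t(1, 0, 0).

√13

Direction vector d = (1, 0, 0).
AP = (−3, 3, −2), and AP × d = (0, −2, −3).
|AP × d|² = 13 and |d|² = 1, so the distance is √13.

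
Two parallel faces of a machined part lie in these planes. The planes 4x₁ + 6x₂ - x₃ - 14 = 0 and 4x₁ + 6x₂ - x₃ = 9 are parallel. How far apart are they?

5/√53

With common normal n = (4, 6, -1) (|n| = √53), the distance is |14 − 9|/|n| = 5/√53 = 5√53/53.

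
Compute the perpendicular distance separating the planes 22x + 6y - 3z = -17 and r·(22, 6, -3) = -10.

7/23

With common normal n = (22, 6, -3) (|n| = 23), the distance is |(-17) − (-10)|/|n| = 7/23.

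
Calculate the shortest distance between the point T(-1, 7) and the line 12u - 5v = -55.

8/13

The normal to the line is n = (12, -5) with |n| = 13.
|n·T − (-55)| = |-47 − (-55)| = 8, so the distance is 8/13.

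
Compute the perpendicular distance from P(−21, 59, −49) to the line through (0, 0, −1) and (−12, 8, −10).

A direction vector is d = (−12, 8, −9).
AP = (−21, 59, −48); AP·d = 1156, |AP|² = 6226, |d|² = 289.
distance² = |AP|² − (AP·d)²/|d|² = 6226 − 1336336/289 = 1602, so the distance is 3√178.

3√178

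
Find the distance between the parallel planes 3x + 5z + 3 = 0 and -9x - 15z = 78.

23√34/34

Divide the second equation by -3 to match normals: 3x + 5z = -26.
With common normal n = (3, 0, 5) (|n| = √34), the distance is |(-3) − (-26)|/|n| = 23/√34.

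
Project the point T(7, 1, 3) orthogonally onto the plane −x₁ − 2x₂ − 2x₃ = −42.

(10, 7, 9)

The perpendicular from T has direction n = (−1, −2, −2): r = (7, 1, 3) + μ(−1, −2, −2).
Substitute into the plane: n·(T + μn) = -42 gives -15 + 9μ = -42, so μ = -3.
Foot = (7, 1, 3) + (-3)·(−1, −2, −2) = (10, 7, 9).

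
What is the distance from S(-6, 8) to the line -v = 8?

d = |0·(-6) + (-1)·8 − 8| / √(0 + 1) = |-16|/1 = 16.

16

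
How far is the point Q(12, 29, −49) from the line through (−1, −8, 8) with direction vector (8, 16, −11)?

Direction vector d = (8, 16, −11).
AP = (13, 37, −57); AP·d = 1323, |AP|² = 4787, |d|² = 441.
distance² = |AP|² − (AP·d)²/|d|² = 4787 − 1750329/441 = 818, so the distance is √818.

√818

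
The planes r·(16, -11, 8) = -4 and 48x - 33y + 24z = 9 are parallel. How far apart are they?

Divide the second equation by 3 to match normals: 16x - 11y + 8z = 3.
With common normal n = (16, -11, 8) (|n| = 21), the distance is |(-4) − 3|/|n| = 7/21 = 1/3.

1/3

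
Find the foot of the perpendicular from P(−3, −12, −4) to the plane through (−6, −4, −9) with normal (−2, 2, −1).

n = (−2, 2, −1), |n|² = 9, and n·P − 13 = -27.
t = -27/9 = -3, so the foot is P − t·n = (−3, −12, −4) − (-3)·(−2, 2, −1) = (−9, −6, −7).

(-9, -6, -7)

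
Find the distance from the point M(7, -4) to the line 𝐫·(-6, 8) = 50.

62/5

d = |(-6)·7 + 8·(-4) − 50| / √(36 + 64) = |-124|/10 = 62/5.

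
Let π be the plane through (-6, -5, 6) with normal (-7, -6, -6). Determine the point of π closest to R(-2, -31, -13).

(12, -19, -1)

The perpendicular from R has direction n = (-7, -6, -6): r = (-2, -31, -13) + t(-7, -6, -6).
Substitute into the plane: n·(R + tn) = 36 gives 278 + 121t = 36, so t = -2.
Foot = (-2, -31, -13) + (-2)·(-7, -6, -6) = (12, -19, -1).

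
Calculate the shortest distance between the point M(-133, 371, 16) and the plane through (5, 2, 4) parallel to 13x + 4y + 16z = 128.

Parallel planes share the normal n = (13, 4, 16); since (5, 2, 4) lies on the plane, its equation is 13x + 4y + 16z = 137.
Then n·(-133, 371, 16) - 137 = -126.
|n| = √(169 + 16 + 256) = 21, so the distance is |-126|/21 = 6.

6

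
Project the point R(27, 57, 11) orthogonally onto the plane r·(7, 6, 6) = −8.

n = (7, 6, 6), |n|² = 121, and n·R − (-8) = 605.
t = 605/121 = 5, so the foot is R − t·n = (27, 57, 11) − 5·(7, 6, 6) = (−8, 27, −19).

(-8, 27, -19)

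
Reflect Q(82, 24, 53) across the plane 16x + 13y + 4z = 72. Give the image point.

n = (16, 13, 4), |n|² = 441, n·Q − 72 = 1764, so t = 1764/441 = 4.
Foot F = Q − 4·n = (18, −28, 37); the reflection is 2F − Q = (−46, −80, 21).

(-46, -80, 21)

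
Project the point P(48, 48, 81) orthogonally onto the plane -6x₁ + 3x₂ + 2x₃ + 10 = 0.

(360/7, 324/7, 559/7)

n = (-6, 3, 2), |n|² = 49, and n·P − (-10) = 28.
t = 28/49 = 4/7, so the foot is P − t·n = (48, 48, 81) − (4/7)·(-6, 3, 2) = (360/7, 324/7, 559/7).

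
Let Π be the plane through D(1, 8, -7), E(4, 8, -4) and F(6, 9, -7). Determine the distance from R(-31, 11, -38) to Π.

DE = (3, 0, 3) and DF = (5, 1, 0), so a normal is n = DE × DF = (-3, 15, 3).
d = |(-3)·(-31) + 15·11 + 3·(-38) − 96| / √(9 + 225 + 9) = |48| / (9√3) = 16/(3√3).

16√3/9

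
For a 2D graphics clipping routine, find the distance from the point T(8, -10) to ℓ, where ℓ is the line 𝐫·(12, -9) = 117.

23/5

The normal to the line is n = (12, -9) with |n| = 15.
|n·T − 117| = |186 − 117| = 69, so the distance is 69/15 = 23/5.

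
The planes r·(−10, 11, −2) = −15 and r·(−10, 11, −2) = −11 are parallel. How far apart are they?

Both planes have normal n = (−10, 11, −2), |n| = 15. Any point on the first plane is at distance |(-11) − (-15)|/|n| = 4/15 from the second.

4/15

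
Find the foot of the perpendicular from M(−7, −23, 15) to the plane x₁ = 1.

(1, -23, 15)

The perpendicular from M has direction n = (1, 0, 0): r = (−7, −23, 15) + λ(1, 0, 0).
Substitute into the plane: n·(M + λn) = 1 gives -7 + 1λ = 1, so λ = 8.
Foot = (−7, −23, 15) + 8·(1, 0, 0) = (1, −23, 15).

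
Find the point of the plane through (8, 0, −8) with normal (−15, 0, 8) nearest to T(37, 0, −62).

The perpendicular from T has direction n = (−15, 0, 8): r = (37, 0, −62) + λ(−15, 0, 8).
Substitute into the plane: n·(T + λn) = -184 gives -1051 + 289λ = -184, so λ = 3.
Foot = (37, 0, −62) + 3·(−15, 0, 8) = (−8, 0, −38).

(-8, 0, -38)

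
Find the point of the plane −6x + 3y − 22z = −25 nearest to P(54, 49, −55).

(66, 43, -11)

n = (−6, 3, −22), |n|² = 529, and n·P − (-25) = 1058.
t = 1058/529 = 2, so the foot is P − t·n = (54, 49, −55) − 2·(−6, 3, −22) = (66, 43, −11).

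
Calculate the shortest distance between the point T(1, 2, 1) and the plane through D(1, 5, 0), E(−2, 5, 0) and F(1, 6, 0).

DE = (−3, 0, 0) and DF = (0, 1, 0), so a normal is n = DE × DF = (0, 0, −3).
d = |(-3)·1 − 0| / √(0 + 0 + 9) = |-3| / 3 = 1.

1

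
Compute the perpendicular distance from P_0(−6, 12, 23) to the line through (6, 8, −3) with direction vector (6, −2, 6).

Direction vector d = (6, −2, 6).
AP = (−12, 4, 26), and AP × d = (76, 228, 0).
|AP × d|² = 57760 and |d|² = 76, so the distance is √(57760/76) = √760 = 2√190.

2√190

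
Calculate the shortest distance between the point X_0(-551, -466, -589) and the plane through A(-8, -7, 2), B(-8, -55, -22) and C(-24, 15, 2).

9

AB = (0, -48, -24) and AC = (-16, 22, 0), so a normal is n = AB × AC = (528, 384, -768).
Then n·(-551, -466, -589) - (-8448) = -9072.
|n| = √(278784 + 147456 + 589824) = 1008, so the distance is |-9072|/1008 = 9.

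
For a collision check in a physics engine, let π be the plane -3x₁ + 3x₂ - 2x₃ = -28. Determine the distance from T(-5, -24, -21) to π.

Normal vector n = (-3, 3, -2), and n·(-5, -24, -21) - (-28) = 13.
|n| = √(9 + 9 + 4) = √22, so the distance is |13|/√22 = 13√22/22.

13/√22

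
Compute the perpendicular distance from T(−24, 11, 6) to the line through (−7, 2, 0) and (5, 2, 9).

3√34

A direction vector is d = (12, 0, 9).
AP = (−17, 9, 6), and AP × d = (81, 225, −108).
|AP × d|² = 68850 and |d|² = 225, so the distance is √(68850/225) = √306 = 3√34.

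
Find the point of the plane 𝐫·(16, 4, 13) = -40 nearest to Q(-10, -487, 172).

n = (16, 4, 13), |n|² = 441, and n·Q − (-40) = 168.
t = 168/441 = 8/21, so the foot is Q − t·n = (-10, -487, 172) − (8/21)·(16, 4, 13) = (-338/21, -10259/21, 3508/21).

(-338/21, -10259/21, 3508/21)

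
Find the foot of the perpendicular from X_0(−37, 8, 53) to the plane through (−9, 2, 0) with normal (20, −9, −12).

n = (20, −9, −12), |n|² = 625, and n·X_0 − (-198) = -1250.
t = -1250/625 = -2, so the foot is X_0 − t·n = (−37, 8, 53) − (-2)·(20, −9, −12) = (3, −10, 29).

(3, -10, 29)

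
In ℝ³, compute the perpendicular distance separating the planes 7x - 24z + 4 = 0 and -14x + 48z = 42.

17/25

Divide the second equation by -2 to match normals: 7x - 24z = -21.
With common normal n = (7, 0, -24) (|n| = 25), the distance is |(-4) − (-21)|/|n| = 17/25.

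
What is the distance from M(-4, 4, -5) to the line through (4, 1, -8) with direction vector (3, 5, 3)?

√82

Direction vector d = (3, 5, 3).
AP = (-8, 3, 3), and AP × d = (-6, 33, -49).
|AP × d|² = 3526 and |d|² = 43, so the distance is √(3526/43) = √82.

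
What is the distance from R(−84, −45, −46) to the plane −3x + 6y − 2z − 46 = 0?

4

n = (−3, 6, −2); n·P − 46 = 28; |n| = 7; distance = 28/7 = 4.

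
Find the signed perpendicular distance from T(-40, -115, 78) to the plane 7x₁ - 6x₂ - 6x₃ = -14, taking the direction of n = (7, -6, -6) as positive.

-4

n·T − (-14) = -44.
|n| = 11, so the signed distance is -44/11 = -4.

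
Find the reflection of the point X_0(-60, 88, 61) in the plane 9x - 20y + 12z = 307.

(-6, -32, 133)

With n = (9, -20, 12), the signed offset is (n·X_0 − 307)/|n|² = -1875/625 = -3.
X_0' = X_0 − 2t·n = (-60, 88, 61) − (-6)·(9, -20, 12) = (-6, -32, 133).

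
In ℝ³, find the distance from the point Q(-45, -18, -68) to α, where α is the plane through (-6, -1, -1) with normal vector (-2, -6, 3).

3

The plane has equation n·(r − (-6, -1, -1)) = 0, i.e. n·r = 15.
Then n·(-45, -18, -68) - 15 = -21.
|n| = √(4 + 36 + 9) = 7, so the distance is |-21|/7 = 3.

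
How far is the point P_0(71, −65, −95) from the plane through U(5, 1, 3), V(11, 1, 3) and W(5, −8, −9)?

6

UV = (6, 0, 0) and UW = (0, −9, −12), so a normal is n = UV × UW = (0, 72, −54).
n = (0, 72, −54); n·P − (-90) = 540; |n| = 90; distance = 540/90 = 6.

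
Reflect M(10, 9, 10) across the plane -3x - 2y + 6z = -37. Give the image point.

(16, 13, -2)

With n = (-3, -2, 6), the signed offset is (n·M − (-37))/|n|² = 49/49 = 1.
M' = M − 2t·n = (10, 9, 10) − 2·(-3, -2, 6) = (16, 13, -2).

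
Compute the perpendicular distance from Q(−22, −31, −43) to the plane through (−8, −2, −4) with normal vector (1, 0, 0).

14

The plane has equation n·(r − (−8, −2, −4)) = 0, i.e. n·r = -8.
Then n·(−22, −31, −43) − (−8) = −14.
|n| = √(1 + 0 + 0) = 1, so the distance is |-14|/1 = 14.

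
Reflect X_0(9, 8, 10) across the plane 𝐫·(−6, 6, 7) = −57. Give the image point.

(21, -4, -4)

n = (−6, 6, 7), |n|² = 121, n·X_0 − (-57) = 121, so t = 121/121 = 1.
Foot F = X_0 − 1·n = (15, 2, 3); the reflection is 2F − X_0 = (21, −4, −4).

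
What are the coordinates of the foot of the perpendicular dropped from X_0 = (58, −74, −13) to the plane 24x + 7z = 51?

(10, -74, -27)

n = (24, 0, 7), |n|² = 625, and n·X_0 − 51 = 1250.
t = 1250/625 = 2, so the foot is X_0 − t·n = (58, −74, −13) − 2·(24, 0, 7) = (10, −74, −27).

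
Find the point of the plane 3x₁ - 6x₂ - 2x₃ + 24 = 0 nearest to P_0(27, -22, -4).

n = (3, -6, -2), |n|² = 49, and n·P_0 − (-24) = 245.
t = 245/49 = 5, so the foot is P_0 − t·n = (27, -22, -4) − 5·(3, -6, -2) = (12, 8, 6).

(12, 8, 6)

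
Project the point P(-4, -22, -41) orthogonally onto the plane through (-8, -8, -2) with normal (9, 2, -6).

n = (9, 2, -6), |n|² = 121, and n·P − (-76) = 242.
t = 242/121 = 2, so the foot is P − t·n = (-4, -22, -41) − 2·(9, 2, -6) = (-22, -26, -29).

(-22, -26, -29)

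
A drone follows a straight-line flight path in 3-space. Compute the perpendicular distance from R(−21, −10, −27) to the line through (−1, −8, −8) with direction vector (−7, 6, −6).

Direction vector d = (−7, 6, −6).
AP = (−20, −2, −19), and AP × d = (126, 13, −134).
|AP × d|² = 34001 and |d|² = 121, so the distance is √(34001/121) = √281.

√281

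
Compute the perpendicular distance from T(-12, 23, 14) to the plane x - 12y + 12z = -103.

1

n = (1, -12, 12); n·P − (-103) = -17; |n| = 17; distance = 17/17 = 1.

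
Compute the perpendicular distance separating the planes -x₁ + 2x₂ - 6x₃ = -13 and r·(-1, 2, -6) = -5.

With common normal n = (-1, 2, -6) (|n| = √41), the distance is |(-13) − (-5)|/|n| = 8/√41.

8√41/41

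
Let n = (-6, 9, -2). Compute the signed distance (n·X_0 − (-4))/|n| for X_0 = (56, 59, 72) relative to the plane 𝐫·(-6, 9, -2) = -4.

n·X_0 − (-4) = 55.
|n| = 11, so the signed distance is 55/11 = 5.

5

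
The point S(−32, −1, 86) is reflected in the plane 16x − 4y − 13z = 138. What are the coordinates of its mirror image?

n = (16, −4, −13), |n|² = 441, n·S − 138 = -1764, so t = -1764/441 = -4.
Foot F = S − (-4)·n = (32, −17, 34); the reflection is 2F − S = (96, −33, −18).

(96, -33, -18)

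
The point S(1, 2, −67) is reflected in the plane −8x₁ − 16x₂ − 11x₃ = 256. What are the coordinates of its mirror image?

n = (−8, −16, −11), |n|² = 441, n·S − 256 = 441, so t = 441/441 = 1.
Foot F = S − 1·n = (9, 18, −56); the reflection is 2F − S = (17, 34, −45).

(17, 34, -45)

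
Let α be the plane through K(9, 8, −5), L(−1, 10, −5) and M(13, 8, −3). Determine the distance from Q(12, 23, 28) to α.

12/√30

KL = (−10, 2, 0) and KM = (4, 0, 2), so a normal is n = KL × KM = (4, 20, −8).
d = |4·12 + 20·23 + (-8)·28 − 236| / √(16 + 400 + 64) = |48| / (4√30) = 2√30/5.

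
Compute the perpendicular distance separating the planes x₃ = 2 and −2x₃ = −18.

7

Divide the second equation by -2 to match normals: x₃ = 9.
Both planes have normal n = (0, 0, 1), |n| = 1. Any point on the first plane is at distance |9 − 2|/|n| = 7/1 = 7 from the second.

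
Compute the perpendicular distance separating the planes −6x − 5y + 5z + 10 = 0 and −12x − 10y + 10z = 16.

18/√86

Divide the second equation by 2 to match normals: −6x − 5y + 5z = 8.
With common normal n = (−6, −5, 5) (|n| = √86), the distance is |(-10) − 8|/|n| = 18/√86.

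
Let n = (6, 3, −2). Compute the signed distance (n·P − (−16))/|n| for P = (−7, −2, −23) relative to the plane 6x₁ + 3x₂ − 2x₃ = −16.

2

n·P − (-16) = 14.
|n| = 7, so the signed distance is 14/7 = 2.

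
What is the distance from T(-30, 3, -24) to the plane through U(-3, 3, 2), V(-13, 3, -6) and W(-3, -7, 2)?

UV = (-10, 0, -8) and UW = (0, -10, 0), so a normal is n = UV × UW = (-80, 0, 100).
d = |(-80)·(-30) + 100·(-24) − 440| / √(6400 + 0 + 10000) = |-440| / (20√41) = 22/√41.

22/√41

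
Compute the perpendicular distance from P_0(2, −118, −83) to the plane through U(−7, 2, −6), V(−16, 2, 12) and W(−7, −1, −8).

UV = (−9, 0, 18) and UW = (0, −3, −2), so a normal is n = UV × UW = (54, −18, 27).
Then n·(2, −118, −83) − (−576) = 567.
|n| = √(2916 + 324 + 729) = 63, so the distance is |567|/63 = 9.

9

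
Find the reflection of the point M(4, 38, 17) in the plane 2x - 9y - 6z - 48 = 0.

(20, -34, -31)

With n = (2, -9, -6), the signed offset is (n·M − 48)/|n|² = -484/121 = -4.
M' = M − 2t·n = (4, 38, 17) − (-8)·(2, -9, -6) = (20, -34, -31).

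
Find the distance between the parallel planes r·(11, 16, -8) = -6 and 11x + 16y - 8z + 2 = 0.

4/21

With common normal n = (11, 16, -8) (|n| = 21), the distance is |(-6) − (-2)|/|n| = 4/21.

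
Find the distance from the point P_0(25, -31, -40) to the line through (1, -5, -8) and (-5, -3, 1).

A direction vector is d = (-6, 2, 9).
AP = (24, -26, -32), and AP × d = (-170, -24, -108).
|AP × d|² = 41140 and |d|² = 121, so the distance is √(41140/121) = √340 = 2√85.

2√85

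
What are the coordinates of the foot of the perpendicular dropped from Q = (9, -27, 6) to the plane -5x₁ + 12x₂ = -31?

n = (-5, 12, 0), |n|² = 169, and n·Q − (-31) = -338.
t = -338/169 = -2, so the foot is Q − t·n = (9, -27, 6) − (-2)·(-5, 12, 0) = (-1, -3, 6).

(-1, -3, 6)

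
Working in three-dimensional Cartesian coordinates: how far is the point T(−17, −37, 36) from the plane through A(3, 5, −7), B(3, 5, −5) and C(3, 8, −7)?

20

AB = (0, 0, 2) and AC = (0, 3, 0), so a normal is n = AB × AC = (−6, 0, 0).
n = (−6, 0, 0); n·P − (-18) = 120; |n| = 6; distance = 120/6 = 20.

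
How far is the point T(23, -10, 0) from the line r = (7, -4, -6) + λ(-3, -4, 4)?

Direction vector d = (-3, -4, 4).
AP = (16, -6, 6); AP·d = 0, |AP|² = 328, |d|² = 41.
distance² = |AP|² − (AP·d)²/|d|² = 328 − 0/41 = 328, so the distance is 2√82.

2√82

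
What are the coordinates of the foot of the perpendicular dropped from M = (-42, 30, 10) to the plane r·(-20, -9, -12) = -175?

The perpendicular from M has direction n = (-20, -9, -12): r = (-42, 30, 10) + t(-20, -9, -12).
Substitute into the plane: n·(M + tn) = -175 gives 450 + 625t = -175, so t = -1.
Foot = (-42, 30, 10) + (-1)·(-20, -9, -12) = (-22, 39, 22).

(-22, 39, 22)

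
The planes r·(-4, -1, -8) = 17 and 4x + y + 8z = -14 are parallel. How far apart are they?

Divide the second equation by -1 to match normals: -4x - y - 8z = 14.
Both planes have normal n = (-4, -1, -8), |n| = 9. Any point on the first plane is at distance |14 − 17|/|n| = 3/9 = 1/3 from the second.

1/3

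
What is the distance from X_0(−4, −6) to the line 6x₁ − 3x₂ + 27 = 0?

d = |6·(-4) + (-3)·(-6) − (-27)| / √(36 + 9) = |21|/(3√5) = 7/√5.

7√5/5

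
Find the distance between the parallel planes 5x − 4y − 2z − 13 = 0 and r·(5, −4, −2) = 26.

13√5/15

With common normal n = (5, −4, −2) (|n| = 3√5), the distance is |13 − 26|/|n| = 13/(3√5) = 13√5/15.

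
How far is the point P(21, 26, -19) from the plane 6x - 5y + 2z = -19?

23/√65

n = (6, -5, 2); n·P − (-19) = -23; |n| = √65; distance = 23/√65.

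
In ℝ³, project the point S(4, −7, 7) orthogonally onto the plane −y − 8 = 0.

(4, -8, 7)

The perpendicular from S has direction n = (0, −1, 0): r = (4, −7, 7) + t(0, −1, 0).
Substitute into the plane: n·(S + tn) = 8 gives 7 + 1t = 8, so t = 1.
Foot = (4, −7, 7) + 1·(0, −1, 0) = (4, −8, 7).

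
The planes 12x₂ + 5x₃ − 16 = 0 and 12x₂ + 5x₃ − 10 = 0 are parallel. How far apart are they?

6/13

With common normal n = (0, 12, 5) (|n| = 13), the distance is |16 − 10|/|n| = 6/13.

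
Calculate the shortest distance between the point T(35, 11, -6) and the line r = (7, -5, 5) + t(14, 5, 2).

3√29

Direction vector d = (14, 5, 2).
AP = (28, 16, -11); AP·d = 450, |AP|² = 1161, |d|² = 225.
distance² = |AP|² − (AP·d)²/|d|² = 1161 − 202500/225 = 261, so the distance is 3√29.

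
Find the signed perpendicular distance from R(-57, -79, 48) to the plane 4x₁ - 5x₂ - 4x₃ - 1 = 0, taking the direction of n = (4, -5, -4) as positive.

-26√57/57

n·R − 1 = -26.
|n| = √57, so the signed distance is -26√57/57.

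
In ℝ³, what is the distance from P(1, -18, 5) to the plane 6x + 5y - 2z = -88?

6√65/65

Normal vector n = (6, 5, -2), and n·(1, -18, 5) - (-88) = -6.
|n| = √(36 + 25 + 4) = √65, so the distance is |-6|/√65 = 6√65/65.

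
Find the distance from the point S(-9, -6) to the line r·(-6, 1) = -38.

86/√37

d = |(-6)·(-9) + 1·(-6) − (-38)| / √(36 + 1) = |86|/√37 = 86√37/37.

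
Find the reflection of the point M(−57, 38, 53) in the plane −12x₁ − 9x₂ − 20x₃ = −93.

(-81, 20, 13)

n = (−12, −9, −20), |n|² = 625, n·M − (-93) = -625, so t = -625/625 = -1.
Foot F = M − (-1)·n = (−69, 29, 33); the reflection is 2F − M = (−81, 20, 13).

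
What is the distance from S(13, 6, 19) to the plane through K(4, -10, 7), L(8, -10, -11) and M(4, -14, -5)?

9/11

KL = (4, 0, -18) and KM = (0, -4, -12), so a normal is n = KL × KM = (-72, 48, -16).
Then n·(13, 6, 19) - (-880) = -72.
|n| = √(5184 + 2304 + 256) = 88, so the distance is |-72|/88 = 9/11.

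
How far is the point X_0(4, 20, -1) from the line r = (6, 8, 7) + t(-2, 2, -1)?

Direction vector d = (-2, 2, -1).
AP = (-2, 12, -8); AP·d = 36, |AP|² = 212, |d|² = 9.
distance² = |AP|² − (AP·d)²/|d|² = 212 − 1296/9 = 68, so the distance is 2√17.

2√17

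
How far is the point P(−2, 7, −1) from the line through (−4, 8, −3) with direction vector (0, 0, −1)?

Direction vector d = (0, 0, −1).
AP = (2, −1, 2); AP·d = -2, |AP|² = 9, |d|² = 1.
distance² = |AP|² − (AP·d)²/|d|² = 9 − 4/1 = 5, so the distance is √5.

√5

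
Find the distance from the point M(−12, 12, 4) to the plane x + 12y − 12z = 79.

5/17

Normal vector n = (1, 12, −12), and n·(−12, 12, 4) − 79 = 5.
|n| = √(1 + 144 + 144) = 17, so the distance is |5|/17 = 5/17.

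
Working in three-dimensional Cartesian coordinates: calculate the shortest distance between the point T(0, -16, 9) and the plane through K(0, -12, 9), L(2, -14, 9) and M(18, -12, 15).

4√11/11

KL = (2, -2, 0) and KM = (18, 0, 6), so a normal is n = KL × KM = (-12, -12, 36).
n = (-12, -12, 36); n·P − 468 = 48; |n| = 12√11; distance = 48/(12√11) = 4/√11.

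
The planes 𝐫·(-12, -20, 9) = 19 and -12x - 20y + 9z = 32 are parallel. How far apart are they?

13/25

Both planes have normal n = (-12, -20, 9), |n| = 25. Any point on the first plane is at distance |32 − 19|/|n| = 13/25 from the second.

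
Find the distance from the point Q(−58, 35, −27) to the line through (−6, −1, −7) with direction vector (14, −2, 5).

Direction vector d = (14, −2, 5).
AP = (−52, 36, −20); AP·d = -900, |AP|² = 4400, |d|² = 225.
distance² = |AP|² − (AP·d)²/|d|² = 4400 − 810000/225 = 800, so the distance is 20√2.

20√2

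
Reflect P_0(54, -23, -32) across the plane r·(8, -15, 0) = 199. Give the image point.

With n = (8, -15, 0), the signed offset is (n·P_0 − 199)/|n|² = 578/289 = 2.
P_0' = P_0 − 2t·n = (54, -23, -32) − 4·(8, -15, 0) = (22, 37, -32).

(22, 37, -32)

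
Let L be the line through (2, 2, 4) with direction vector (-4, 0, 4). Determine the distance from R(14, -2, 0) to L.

Direction vector d = (-4, 0, 4).
AP = (12, -4, -4); AP·d = -64, |AP|² = 176, |d|² = 32.
distance² = |AP|² − (AP·d)²/|d|² = 176 − 4096/32 = 48, so the distance is 4√3.

4√3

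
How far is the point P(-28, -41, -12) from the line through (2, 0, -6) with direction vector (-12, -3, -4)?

Direction vector d = (-12, -3, -4).
AP = (-30, -41, -6), and AP × d = (146, -48, -402).
|AP × d|² = 185224 and |d|² = 169, so the distance is √(185224/169) = √1096 = 2√274.

2√274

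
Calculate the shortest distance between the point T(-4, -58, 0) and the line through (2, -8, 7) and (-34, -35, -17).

A direction vector is d = (-36, -27, -24).
AP = (-6, -50, -7); AP·d = 1734, |AP|² = 2585, |d|² = 2601.
distance² = |AP|² − (AP·d)²/|d|² = 2585 − 3006756/2601 = 1429, so the distance is √1429.

√1429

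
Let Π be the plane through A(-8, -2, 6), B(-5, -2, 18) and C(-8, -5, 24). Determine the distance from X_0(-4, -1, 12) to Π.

4/√53

AB = (3, 0, 12) and AC = (0, -3, 18), so a normal is n = AB × AC = (36, -54, -9).
Then n·(-4, -1, 12) - (-234) = 36.
|n| = √(1296 + 2916 + 81) = 9√53, so the distance is |36|/(9√53) = 4√53/53.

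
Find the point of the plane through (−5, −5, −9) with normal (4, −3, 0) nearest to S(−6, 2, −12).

n = (4, −3, 0), |n|² = 25, and n·S − (-5) = -25.
t = -25/25 = -1, so the foot is S − t·n = (−6, 2, −12) − (-1)·(4, −3, 0) = (−2, −1, −12).

(-2, -1, -12)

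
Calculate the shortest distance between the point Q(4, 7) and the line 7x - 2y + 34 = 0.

d = |7·4 + (-2)·7 − (-34)| / √(49 + 4) = |48|/√53 = 48/√53.

48√53/53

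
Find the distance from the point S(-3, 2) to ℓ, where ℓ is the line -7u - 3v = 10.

d = |(-7)·(-3) + (-3)·2 − 10| / √(49 + 9) = |5|/√58 = 5/√58.

5/√58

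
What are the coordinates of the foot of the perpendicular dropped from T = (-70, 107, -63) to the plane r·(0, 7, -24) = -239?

n = (0, 7, -24), |n|² = 625, and n·T − (-239) = 2500.
t = 2500/625 = 4, so the foot is T − t·n = (-70, 107, -63) − 4·(0, 7, -24) = (-70, 79, 33).

(-70, 79, 33)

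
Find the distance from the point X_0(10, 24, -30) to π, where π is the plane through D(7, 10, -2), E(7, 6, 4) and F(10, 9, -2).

DE = (0, -4, 6) and DF = (3, -1, 0), so a normal is n = DE × DF = (6, 18, 12).
d = |6·10 + 18·24 + 12·(-30) − 198| / √(36 + 324 + 144) = |-66| / (6√14) = 11/√14.

11√14/14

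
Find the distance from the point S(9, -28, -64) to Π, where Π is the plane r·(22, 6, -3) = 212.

n = (22, 6, -3); n·P − 212 = 10; |n| = 23; distance = 10/23.

10/23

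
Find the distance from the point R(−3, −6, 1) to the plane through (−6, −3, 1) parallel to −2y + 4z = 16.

Parallel planes share the normal n = (0, −2, 4); since (−6, −3, 1) lies on the plane, its equation is −2y + 4z = 10.
Then n·(−3, −6, 1) − 10 = 6.
|n| = √(0 + 4 + 16) = 2√5, so the distance is |6|/(2√5) = 3/√5.

3/√5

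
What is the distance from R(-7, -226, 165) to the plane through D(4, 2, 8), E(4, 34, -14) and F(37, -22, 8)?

DE = (0, 32, -22) and DF = (33, -24, 0), so a normal is n = DE × DF = (-528, -726, -1056).
Then n·(-7, -226, 165) - (-12012) = 5544.
|n| = √(278784 + 527076 + 1115136) = 1386, so the distance is |5544|/1386 = 4.

4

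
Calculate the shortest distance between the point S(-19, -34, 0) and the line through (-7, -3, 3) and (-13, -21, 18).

23

A direction vector is d = (-6, -18, 15).
AP = (-12, -31, -3); AP·d = 585, |AP|² = 1114, |d|² = 585.
distance² = |AP|² − (AP·d)²/|d|² = 1114 − 342225/585 = 529, so the distance is 23.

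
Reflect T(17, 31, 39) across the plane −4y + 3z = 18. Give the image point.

(17, 23, 45)

With n = (0, −4, 3), the signed offset is (n·T − 18)/|n|² = -25/25 = -1.
T' = T − 2t·n = (17, 31, 39) − (-2)·(0, −4, 3) = (17, 23, 45).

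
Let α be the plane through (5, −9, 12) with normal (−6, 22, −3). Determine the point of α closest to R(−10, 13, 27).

The perpendicular from R has direction n = (−6, 22, −3): r = (−10, 13, 27) + μ(−6, 22, −3).
Substitute into the plane: n·(R + μn) = -264 gives 265 + 529μ = -264, so μ = -1.
Foot = (−10, 13, 27) + (-1)·(−6, 22, −3) = (−4, −9, 30).

(-4, -9, 30)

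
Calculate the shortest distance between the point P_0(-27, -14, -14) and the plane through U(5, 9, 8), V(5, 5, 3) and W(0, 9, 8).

27/√41

UV = (0, -4, -5) and UW = (-5, 0, 0), so a normal is n = UV × UW = (0, 25, -20).
Then n·(-27, -14, -14) - 65 = -135.
|n| = √(0 + 625 + 400) = 5√41, so the distance is |-135|/(5√41) = 27√41/41.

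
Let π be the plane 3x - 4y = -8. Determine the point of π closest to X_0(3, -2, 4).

n = (3, -4, 0), |n|² = 25, and n·X_0 − (-8) = 25.
t = 25/25 = 1, so the foot is X_0 − t·n = (3, -2, 4) − 1·(3, -4, 0) = (0, 2, 4).

(0, 2, 4)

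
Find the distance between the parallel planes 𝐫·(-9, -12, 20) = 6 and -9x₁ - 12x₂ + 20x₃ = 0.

6/25

With common normal n = (-9, -12, 20) (|n| = 25), the distance is |6 − 0|/|n| = 6/25.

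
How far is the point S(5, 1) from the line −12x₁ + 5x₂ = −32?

23/13

The normal to the line is n = (−12, 5) with |n| = 13.
|n·S − (-32)| = |-55 − (-32)| = 23, so the distance is 23/13.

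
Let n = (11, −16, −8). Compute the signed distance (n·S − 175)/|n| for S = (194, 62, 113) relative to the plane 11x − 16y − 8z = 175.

n·S − 175 = 63.
|n| = 21, so the signed distance is 63/21 = 3.

3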